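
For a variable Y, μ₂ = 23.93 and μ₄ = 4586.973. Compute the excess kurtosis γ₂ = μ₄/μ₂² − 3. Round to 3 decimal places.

μ₂² = 23.93² = 572.64490
μ₄/μ₂² = 4586.973 / 572.64490 = 8.01015
γ₂ = 8.01015 − 3 ≈ 5.010

5.010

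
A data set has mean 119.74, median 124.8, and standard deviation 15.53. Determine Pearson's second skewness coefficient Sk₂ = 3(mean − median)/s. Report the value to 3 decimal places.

Sk₂ = 3(119.74 − 124.8) / 15.53 = 3 × -5.0600 / 15.53
    = -15.1800 / 15.53 ≈ -0.977

-0.977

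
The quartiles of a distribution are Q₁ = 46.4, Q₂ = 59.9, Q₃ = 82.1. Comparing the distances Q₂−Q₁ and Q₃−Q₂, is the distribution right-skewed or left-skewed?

Q₂ − Q₁ = 13.5;  Q₃ − Q₂ = 22.2
Q₃ − Q₂ > Q₂ − Q₁ ⇒ the upper half is more spread out ⇒ right-skewed.

right-skewed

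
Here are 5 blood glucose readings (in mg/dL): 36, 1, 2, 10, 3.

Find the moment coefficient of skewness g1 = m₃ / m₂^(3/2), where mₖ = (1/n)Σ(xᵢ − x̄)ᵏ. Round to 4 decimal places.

1.3044

x̄ = (36 + 1 + 2 + 10 + 3) / 5 = 10.4000
deviations (xᵢ − x̄): 25.6000, -9.4000, -8.4000, -0.4000, -7.4000
Σ(xᵢ − x̄)² = 869.2000 ⇒ m₂ = 869.2000/5 = 173.84000
Σ(xᵢ − x̄)³ = 14948.6400 ⇒ m₃ = 14948.6400/5 = 2989.72800
m₂^(3/2) = 173.84000^(1.5) = 2292.05255
g1 = m₃ / m₂^(3/2) = 2989.72800 / 2292.05255 ≈ 1.3044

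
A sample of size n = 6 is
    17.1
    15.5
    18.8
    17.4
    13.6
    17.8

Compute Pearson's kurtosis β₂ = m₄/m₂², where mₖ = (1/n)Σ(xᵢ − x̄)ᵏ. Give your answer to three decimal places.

x̄ = 16.7000
Σ(xᵢ − x̄)² = 17.3200 ⇒ m₂ = 2.88667
Σ(xᵢ − x̄)⁴ = 115.6036 ⇒ m₄ = 19.26727
m₂² = 8.33284
β₂ = m₄/m₂² = 19.26727 / 8.33284 ≈ 2.312

2.312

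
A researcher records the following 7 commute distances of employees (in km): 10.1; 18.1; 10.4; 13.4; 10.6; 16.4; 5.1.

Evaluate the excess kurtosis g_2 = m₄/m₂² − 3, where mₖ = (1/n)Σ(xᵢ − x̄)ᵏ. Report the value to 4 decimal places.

x̄ = 12.0143
Σ(xᵢ − x̄)² = 114.2686 ⇒ m₂ = 16.32408
Σ(xᵢ − x̄)⁴ = 4055.0746 ⇒ m₄ = 579.29637
m₂² = 266.47564
g_2 = m₄/m₂² − 3 = 2.17392 − 3 ≈ -0.8261

-0.8261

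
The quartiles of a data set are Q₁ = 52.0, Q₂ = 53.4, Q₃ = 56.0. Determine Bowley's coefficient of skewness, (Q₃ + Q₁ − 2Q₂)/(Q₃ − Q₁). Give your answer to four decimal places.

0.3000

numerator: Q₃ + Q₁ − 2Q₂ = 56.0 + 52.0 − 2×53.4 = 1.2000
denominator: Q₃ − Q₁ = 56.0 − 52.0 = 4.0000
Bowley skewness = 1.2000 / 4.0000 ≈ 0.3000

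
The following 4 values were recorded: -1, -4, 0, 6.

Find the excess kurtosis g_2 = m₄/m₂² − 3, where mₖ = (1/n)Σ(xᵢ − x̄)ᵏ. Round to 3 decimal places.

-0.956

x̄ = 0.2500
Σ(xᵢ − x̄)² = 52.7500 ⇒ m₂ = 13.18750
Σ(xᵢ − x̄)⁴ = 1421.8281 ⇒ m₄ = 355.45703
m₂² = 173.91016
g_2 = m₄/m₂² − 3 = 2.04391 − 3 ≈ -0.956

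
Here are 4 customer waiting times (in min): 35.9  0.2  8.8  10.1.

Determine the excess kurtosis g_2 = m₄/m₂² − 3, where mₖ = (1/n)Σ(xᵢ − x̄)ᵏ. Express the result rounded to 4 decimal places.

x̄ = 13.7500
Σ(xᵢ − x̄)² = 712.0500 ⇒ m₂ = 178.01250
Σ(xᵢ − x̄)⁴ = 275198.1770 ⇒ m₄ = 68799.54426
m₂² = 31688.45016
g_2 = m₄/m₂² − 3 = 2.17112 − 3 ≈ -0.8289

-0.8289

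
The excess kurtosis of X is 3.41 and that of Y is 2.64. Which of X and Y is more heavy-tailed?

Higher excess kurtosis ⇒ heavier tails relative to the normal distribution.
3.41 vs 2.64: the larger is 3.41, so X has heavier tails.

X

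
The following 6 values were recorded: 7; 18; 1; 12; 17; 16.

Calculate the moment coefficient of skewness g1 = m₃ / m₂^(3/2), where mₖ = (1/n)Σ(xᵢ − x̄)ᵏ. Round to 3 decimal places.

x̄ = (7 + 18 + 1 + 12 + 17 + 16) / 6 = 11.8333
deviations (xᵢ − x̄): -4.8333, 6.1667, -10.8333, 0.1667, 5.1667, 4.1667
Σ(xᵢ − x̄)² = 222.8333 ⇒ m₂ = 222.8333/6 = 37.13889
Σ(xᵢ − x̄)³ = -939.5556 ⇒ m₃ = -939.5556/6 = -156.59259
m₂^(3/2) = 37.13889^(1.5) = 226.33064
g1 = m₃ / m₂^(3/2) = -156.59259 / 226.33064 ≈ -0.692

-0.692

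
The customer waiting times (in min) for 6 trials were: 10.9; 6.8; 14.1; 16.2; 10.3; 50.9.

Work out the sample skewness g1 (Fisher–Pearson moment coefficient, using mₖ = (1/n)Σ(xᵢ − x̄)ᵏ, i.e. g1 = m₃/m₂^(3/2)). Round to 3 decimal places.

x̄ = (10.9 + 6.8 + 14.1 + 16.2 + 10.3 + 50.9) / 6 = 18.2000
deviations (xᵢ − x̄): -7.3000, -11.4000, -4.1000, -2.0000, -7.9000, 32.7000
Σ(xᵢ − x̄)² = 1335.7600 ⇒ m₂ = 1335.7600/6 = 222.62667
Σ(xᵢ − x̄)³ = 32525.2620 ⇒ m₃ = 32525.2620/6 = 5420.87700
m₂^(3/2) = 222.62667^(1.5) = 3321.74107
g1 = m₃ / m₂^(3/2) = 5420.87700 / 3321.74107 ≈ 1.632

1.632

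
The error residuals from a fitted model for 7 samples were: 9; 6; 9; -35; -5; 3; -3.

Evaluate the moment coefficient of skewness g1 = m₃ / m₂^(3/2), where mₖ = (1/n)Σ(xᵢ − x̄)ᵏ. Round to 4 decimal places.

x̄ = (9 + 6 + 9 - 35 - 5 + 3 - 3) / 7 = -2.2857
deviations (xᵢ − x̄): 11.2857, 8.2857, 11.2857, -32.7143, -2.7143, 5.2857, -0.7143
Σ(xᵢ − x̄)² = 1429.4286 ⇒ m₂ = 1429.4286/7 = 204.20408
Σ(xᵢ − x̄)³ = -31440.6122 ⇒ m₃ = -31440.6122/7 = -4491.51603
m₂^(3/2) = 204.20408^(1.5) = 2918.07620
g1 = m₃ / m₂^(3/2) = -4491.51603 / 2918.07620 ≈ -1.5392

-1.5392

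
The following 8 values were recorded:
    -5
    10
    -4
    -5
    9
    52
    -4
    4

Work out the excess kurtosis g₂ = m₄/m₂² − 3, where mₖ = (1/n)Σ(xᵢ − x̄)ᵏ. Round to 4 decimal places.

x̄ = 7.1250
Σ(xᵢ − x̄)² = 2576.8750 ⇒ m₂ = 322.10938
Σ(xᵢ − x̄)⁴ = 4129291.0879 ⇒ m₄ = 516161.38599
m₂² = 103754.44946
g₂ = m₄/m₂² − 3 = 4.97484 − 3 ≈ 1.9748

1.9748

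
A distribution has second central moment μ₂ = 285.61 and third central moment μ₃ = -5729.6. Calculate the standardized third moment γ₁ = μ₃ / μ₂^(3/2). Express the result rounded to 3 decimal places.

σ = √μ₂ = √285.61 = 16.90000
σ³ = μ₂^(3/2) = 4826.80900
γ₁ = μ₃/σ³ = -5729.6 / 4826.80900 ≈ -1.187

-1.187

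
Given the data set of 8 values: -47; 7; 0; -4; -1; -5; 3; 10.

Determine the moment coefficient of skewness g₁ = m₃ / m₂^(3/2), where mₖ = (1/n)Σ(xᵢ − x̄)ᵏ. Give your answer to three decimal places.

-1.892

x̄ = (-47 + 7 + 0 - 4 - 1 - 5 + 3 + 10) / 8 = -4.6250
deviations (xᵢ − x̄): -42.3750, 11.6250, 4.6250, 0.6250, 3.6250, -0.3750, 7.6250, 14.6250
Σ(xᵢ − x̄)² = 2237.8750 ⇒ m₂ = 2237.8750/8 = 279.73438
Σ(xᵢ − x̄)³ = -70801.0313 ⇒ m₃ = -70801.0313/8 = -8850.12891
m₂^(3/2) = 279.73438^(1.5) = 4678.63060
g₁ = m₃ / m₂^(3/2) = -8850.12891 / 4678.63060 ≈ -1.892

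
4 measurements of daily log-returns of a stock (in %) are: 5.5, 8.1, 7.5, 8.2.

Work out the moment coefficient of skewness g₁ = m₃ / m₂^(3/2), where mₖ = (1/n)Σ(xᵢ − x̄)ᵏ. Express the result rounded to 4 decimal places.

x̄ = (5.5 + 8.1 + 7.5 + 8.2) / 4 = 7.3250
deviations (xᵢ − x̄): -1.8250, 0.7750, 0.1750, 0.8750
Σ(xᵢ − x̄)² = 4.7275 ⇒ m₂ = 4.7275/4 = 1.18187
Σ(xᵢ − x̄)³ = -4.9376 ⇒ m₃ = -4.9376/4 = -1.23441
m₂^(3/2) = 1.18187^(1.5) = 1.28486
g₁ = m₃ / m₂^(3/2) = -1.23441 / 1.28486 ≈ -0.9607

-0.9607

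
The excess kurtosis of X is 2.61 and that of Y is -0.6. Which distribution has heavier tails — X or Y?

Higher excess kurtosis ⇒ heavier tails relative to the normal distribution.
2.61 vs -0.6: the larger is 2.61, so X has heavier tails. (X is leptokurtic — heavier-than-normal tails; the other is platykurtic.)

X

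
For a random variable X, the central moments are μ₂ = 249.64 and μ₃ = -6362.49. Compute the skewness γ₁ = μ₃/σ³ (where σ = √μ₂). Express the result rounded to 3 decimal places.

σ = √μ₂ = √249.64 = 15.80000
σ³ = μ₂^(3/2) = 3944.31200
γ₁ = μ₃/σ³ = -6362.49 / 3944.31200 ≈ -1.613

-1.613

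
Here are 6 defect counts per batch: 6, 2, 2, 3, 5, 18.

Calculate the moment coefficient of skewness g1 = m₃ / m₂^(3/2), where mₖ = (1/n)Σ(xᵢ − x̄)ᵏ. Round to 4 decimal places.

1.5180

x̄ = (6 + 2 + 2 + 3 + 5 + 18) / 6 = 6.0000
deviations (xᵢ − x̄): 0.0000, -4.0000, -4.0000, -3.0000, -1.0000, 12.0000
Σ(xᵢ − x̄)² = 186.0000 ⇒ m₂ = 186.0000/6 = 31.00000
Σ(xᵢ − x̄)³ = 1572.0000 ⇒ m₃ = 1572.0000/6 = 262.00000
m₂^(3/2) = 31.00000^(1.5) = 172.60070
g1 = m₃ / m₂^(3/2) = 262.00000 / 172.60070 ≈ 1.5180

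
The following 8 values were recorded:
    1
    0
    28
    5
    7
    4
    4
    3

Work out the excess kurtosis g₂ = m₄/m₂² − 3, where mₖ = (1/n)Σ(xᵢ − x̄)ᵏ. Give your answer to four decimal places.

2.4865

x̄ = 6.5000
Σ(xᵢ − x̄)² = 562.0000 ⇒ m₂ = 70.25000
Σ(xᵢ − x̄)⁴ = 216608.5000 ⇒ m₄ = 27076.06250
m₂² = 4935.06250
g₂ = m₄/m₂² − 3 = 5.48647 − 3 ≈ 2.4865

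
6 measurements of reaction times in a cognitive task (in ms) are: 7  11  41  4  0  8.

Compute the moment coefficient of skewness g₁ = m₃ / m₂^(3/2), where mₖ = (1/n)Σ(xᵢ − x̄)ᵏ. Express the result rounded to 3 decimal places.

x̄ = (7 + 11 + 41 + 4 + 0 + 8) / 6 = 11.8333
deviations (xᵢ − x̄): -4.8333, -0.8333, 29.1667, -7.8333, -11.8333, -3.8333
Σ(xᵢ − x̄)² = 1090.8333 ⇒ m₂ = 1090.8333/6 = 181.80556
Σ(xᵢ − x̄)³ = 22504.4444 ⇒ m₃ = 22504.4444/6 = 3750.74074
m₂^(3/2) = 181.80556^(1.5) = 2451.38049
g₁ = m₃ / m₂^(3/2) = 3750.74074 / 2451.38049 ≈ 1.530

1.530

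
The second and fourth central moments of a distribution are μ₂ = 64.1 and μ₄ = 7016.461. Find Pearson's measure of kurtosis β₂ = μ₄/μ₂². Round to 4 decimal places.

1.7077

μ₂² = 64.1² = 4108.81000
μ₄/μ₂² = 7016.461 / 4108.81000 = 1.70766
β₂ ≈ 1.7077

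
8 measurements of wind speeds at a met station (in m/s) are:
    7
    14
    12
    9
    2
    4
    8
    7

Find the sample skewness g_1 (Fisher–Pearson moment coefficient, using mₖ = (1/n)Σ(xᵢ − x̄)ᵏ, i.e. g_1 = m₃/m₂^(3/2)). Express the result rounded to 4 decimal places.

0.1001

x̄ = (7 + 14 + 12 + 9 + 2 + 4 + 8 + 7) / 8 = 7.8750
deviations (xᵢ − x̄): -0.8750, 6.1250, 4.1250, 1.1250, -5.8750, -3.8750, 0.1250, -0.8750
Σ(xᵢ − x̄)² = 106.8750 ⇒ m₂ = 106.8750/8 = 13.35938
Σ(xᵢ − x̄)³ = 39.0938 ⇒ m₃ = 39.0938/8 = 4.88672
m₂^(3/2) = 13.35938^(1.5) = 48.82916
g_1 = m₃ / m₂^(3/2) = 4.88672 / 48.82916 ≈ 0.1001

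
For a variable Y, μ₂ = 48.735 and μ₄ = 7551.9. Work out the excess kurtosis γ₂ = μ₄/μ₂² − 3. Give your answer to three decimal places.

μ₂² = 48.735² = 2375.10023
μ₄/μ₂² = 7551.9 / 2375.10023 = 3.17961
γ₂ = 3.17961 − 3 ≈ 0.180

0.180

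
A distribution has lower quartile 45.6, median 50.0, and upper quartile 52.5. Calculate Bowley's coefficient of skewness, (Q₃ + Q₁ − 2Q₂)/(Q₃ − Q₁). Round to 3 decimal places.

numerator: Q₃ + Q₁ − 2Q₂ = 52.5 + 45.6 − 2×50.0 = -1.9000
denominator: Q₃ − Q₁ = 52.5 − 45.6 = 6.9000
Bowley skewness = -1.9000 / 6.9000 ≈ -0.275

-0.275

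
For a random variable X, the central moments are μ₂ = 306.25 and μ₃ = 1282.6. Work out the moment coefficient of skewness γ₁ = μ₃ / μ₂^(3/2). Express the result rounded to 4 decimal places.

σ = √μ₂ = √306.25 = 17.50000
σ³ = μ₂^(3/2) = 5359.37500
γ₁ = μ₃/σ³ = 1282.6 / 5359.37500 ≈ 0.2393

0.2393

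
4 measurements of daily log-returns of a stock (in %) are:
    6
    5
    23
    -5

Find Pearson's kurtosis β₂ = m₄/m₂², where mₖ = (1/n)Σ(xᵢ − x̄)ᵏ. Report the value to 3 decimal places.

x̄ = 7.2500
Σ(xᵢ − x̄)² = 404.7500 ⇒ m₂ = 101.18750
Σ(xᵢ − x̄)⁴ = 84081.8281 ⇒ m₄ = 21020.45703
m₂² = 10238.91016
β₂ = m₄/m₂² = 21020.45703 / 10238.91016 ≈ 2.053

2.053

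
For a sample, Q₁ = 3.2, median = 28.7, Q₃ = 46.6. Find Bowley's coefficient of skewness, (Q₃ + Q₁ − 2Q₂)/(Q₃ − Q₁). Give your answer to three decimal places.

numerator: Q₃ + Q₁ − 2Q₂ = 46.6 + 3.2 − 2×28.7 = -7.6000
denominator: Q₃ − Q₁ = 46.6 − 3.2 = 43.4000
Bowley skewness = -7.6000 / 43.4000 ≈ -0.175

-0.175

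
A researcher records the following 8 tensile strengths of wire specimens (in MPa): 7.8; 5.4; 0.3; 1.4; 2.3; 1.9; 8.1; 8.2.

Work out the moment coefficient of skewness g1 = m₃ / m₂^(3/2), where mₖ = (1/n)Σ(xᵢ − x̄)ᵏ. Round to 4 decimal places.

0.0803

x̄ = (7.8 + 5.4 + 0.3 + 1.4 + 2.3 + 1.9 + 8.1 + 8.2) / 8 = 4.4250
deviations (xᵢ − x̄): 3.3750, 0.9750, -4.1250, -3.0250, -2.1250, -2.5250, 3.6750, 3.7750
Σ(xᵢ − x̄)² = 77.1550 ⇒ m₂ = 77.1550/8 = 9.64438
Σ(xᵢ − x̄)³ = 19.2352 ⇒ m₃ = 19.2352/8 = 2.40441
m₂^(3/2) = 9.64438^(1.5) = 29.95099
g1 = m₃ / m₂^(3/2) = 2.40441 / 29.95099 ≈ 0.0803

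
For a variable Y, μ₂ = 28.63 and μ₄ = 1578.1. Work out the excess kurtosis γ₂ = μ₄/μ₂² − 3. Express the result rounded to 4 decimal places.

-1.0747

μ₂² = 28.63² = 819.67690
μ₄/μ₂² = 1578.1 / 819.67690 = 1.92527
γ₂ = 1.92527 − 3 ≈ -1.0747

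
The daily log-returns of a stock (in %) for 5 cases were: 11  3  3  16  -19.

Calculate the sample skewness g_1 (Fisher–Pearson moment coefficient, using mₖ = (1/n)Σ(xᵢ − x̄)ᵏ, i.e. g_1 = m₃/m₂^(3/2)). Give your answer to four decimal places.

x̄ = (11 + 3 + 3 + 16 - 19) / 5 = 2.8000
deviations (xᵢ − x̄): 8.2000, 0.2000, 0.2000, 13.2000, -21.8000
Σ(xᵢ − x̄)² = 716.8000 ⇒ m₂ = 716.8000/5 = 143.36000
Σ(xᵢ − x̄)³ = -7508.8800 ⇒ m₃ = -7508.8800/5 = -1501.77600
m₂^(3/2) = 143.36000^(1.5) = 1716.49281
g_1 = m₃ / m₂^(3/2) = -1501.77600 / 1716.49281 ≈ -0.8749

-0.8749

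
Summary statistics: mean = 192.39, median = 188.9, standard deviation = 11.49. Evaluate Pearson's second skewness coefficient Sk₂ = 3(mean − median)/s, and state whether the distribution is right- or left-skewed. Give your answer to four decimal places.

Sk₂ = 3(192.39 − 188.9) / 11.49 = 3 × 3.4900 / 11.49
    = 10.4700 / 11.49 ≈ 0.9112
Sk₂ > 0 ⇒ mean > median ⇒ right-skewed (positive skew).

0.9112, right-skewed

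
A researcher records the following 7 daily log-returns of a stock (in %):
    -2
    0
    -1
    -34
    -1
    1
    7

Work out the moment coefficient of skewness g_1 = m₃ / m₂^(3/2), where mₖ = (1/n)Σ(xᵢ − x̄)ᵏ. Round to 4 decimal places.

x̄ = (-2 + 0 - 1 - 34 - 1 + 1 + 7) / 7 = -4.2857
deviations (xᵢ − x̄): 2.2857, 4.2857, 3.2857, -29.7143, 3.2857, 5.2857, 11.2857
Σ(xᵢ − x̄)² = 1083.4286 ⇒ m₂ = 1083.4286/7 = 154.77551
Σ(xᵢ − x̄)³ = -24489.1837 ⇒ m₃ = -24489.1837/7 = -3498.45481
m₂^(3/2) = 154.77551^(1.5) = 1925.54364
g_1 = m₃ / m₂^(3/2) = -3498.45481 / 1925.54364 ≈ -1.8169

-1.8169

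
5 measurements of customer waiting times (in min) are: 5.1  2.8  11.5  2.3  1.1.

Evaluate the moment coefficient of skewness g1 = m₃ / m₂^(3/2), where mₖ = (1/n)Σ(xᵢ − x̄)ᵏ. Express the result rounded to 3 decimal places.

x̄ = (5.1 + 2.8 + 11.5 + 2.3 + 1.1) / 5 = 4.5600
deviations (xᵢ − x̄): 0.5400, -1.7600, 6.9400, -2.2600, -3.4600
Σ(xᵢ − x̄)² = 68.6320 ⇒ m₂ = 68.6320/5 = 13.72640
Σ(xᵢ − x̄)³ = 275.9962 ⇒ m₃ = 275.9962/5 = 55.19923
m₂^(3/2) = 13.72640^(1.5) = 50.85515
g1 = m₃ / m₂^(3/2) = 55.19923 / 50.85515 ≈ 1.085

1.085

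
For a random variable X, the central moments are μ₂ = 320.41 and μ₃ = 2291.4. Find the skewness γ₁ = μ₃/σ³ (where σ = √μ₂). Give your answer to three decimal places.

σ = √μ₂ = √320.41 = 17.90000
σ³ = μ₂^(3/2) = 5735.33900
γ₁ = μ₃/σ³ = 2291.4 / 5735.33900 ≈ 0.400

0.400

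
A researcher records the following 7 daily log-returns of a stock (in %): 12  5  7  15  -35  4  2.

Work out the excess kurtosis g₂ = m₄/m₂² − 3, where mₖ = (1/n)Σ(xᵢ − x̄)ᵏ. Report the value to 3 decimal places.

1.519

x̄ = 1.4286
Σ(xᵢ − x̄)² = 1673.7143 ⇒ m₂ = 239.10204
Σ(xᵢ − x̄)⁴ = 1808620.2099 ⇒ m₄ = 258374.31570
m₂² = 57169.78592
g₂ = m₄/m₂² − 3 = 4.51942 − 3 ≈ 1.519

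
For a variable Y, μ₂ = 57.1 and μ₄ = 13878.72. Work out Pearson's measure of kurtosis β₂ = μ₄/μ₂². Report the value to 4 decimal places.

4.2567

μ₂² = 57.1² = 3260.41000
μ₄/μ₂² = 13878.72 / 3260.41000 = 4.25674
β₂ ≈ 4.2567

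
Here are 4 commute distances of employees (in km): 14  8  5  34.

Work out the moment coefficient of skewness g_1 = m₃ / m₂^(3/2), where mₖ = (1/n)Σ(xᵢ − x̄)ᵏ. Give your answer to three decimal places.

0.889

x̄ = (14 + 8 + 5 + 34) / 4 = 15.2500
deviations (xᵢ − x̄): -1.2500, -7.2500, -10.2500, 18.7500
Σ(xᵢ − x̄)² = 510.7500 ⇒ m₂ = 510.7500/4 = 127.68750
Σ(xᵢ − x̄)³ = 5131.8750 ⇒ m₃ = 5131.8750/4 = 1282.96875
m₂^(3/2) = 127.68750^(1.5) = 1442.85463
g_1 = m₃ / m₂^(3/2) = 1282.96875 / 1442.85463 ≈ 0.889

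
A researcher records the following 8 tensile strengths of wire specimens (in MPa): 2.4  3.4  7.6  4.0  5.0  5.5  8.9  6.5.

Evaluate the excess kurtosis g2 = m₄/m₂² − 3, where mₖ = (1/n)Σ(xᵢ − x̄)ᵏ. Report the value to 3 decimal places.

-1.031

x̄ = 5.4125
Σ(xᵢ − x̄)² = 33.4288 ⇒ m₂ = 4.17859
Σ(xᵢ − x̄)⁴ = 274.9985 ⇒ m₄ = 34.37481
m₂² = 17.46065
g2 = m₄/m₂² − 3 = 1.96870 − 3 ≈ -1.031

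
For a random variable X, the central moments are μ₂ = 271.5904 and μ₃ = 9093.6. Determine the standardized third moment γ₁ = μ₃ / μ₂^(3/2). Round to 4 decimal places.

2.0317

σ = √μ₂ = √271.5904 = 16.48000
σ³ = μ₂^(3/2) = 4475.80979
γ₁ = μ₃/σ³ = 9093.6 / 4475.80979 ≈ 2.0317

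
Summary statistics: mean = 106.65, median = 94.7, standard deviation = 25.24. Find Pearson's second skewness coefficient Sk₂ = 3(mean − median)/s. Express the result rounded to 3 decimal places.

1.420

Sk₂ = 3(106.65 − 94.7) / 25.24 = 3 × 11.9500 / 25.24
    = 35.8500 / 25.24 ≈ 1.420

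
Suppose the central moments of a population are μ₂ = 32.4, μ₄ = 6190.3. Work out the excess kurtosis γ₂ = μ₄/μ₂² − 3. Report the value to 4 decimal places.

μ₂² = 32.4² = 1049.76000
μ₄/μ₂² = 6190.3 / 1049.76000 = 5.89687
γ₂ = 5.89687 − 3 ≈ 2.8969

2.8969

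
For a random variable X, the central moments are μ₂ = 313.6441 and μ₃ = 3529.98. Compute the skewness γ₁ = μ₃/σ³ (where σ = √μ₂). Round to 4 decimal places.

0.6355

σ = √μ₂ = √313.6441 = 17.71000
σ³ = μ₂^(3/2) = 5554.63701
γ₁ = μ₃/σ³ = 3529.98 / 5554.63701 ≈ 0.6355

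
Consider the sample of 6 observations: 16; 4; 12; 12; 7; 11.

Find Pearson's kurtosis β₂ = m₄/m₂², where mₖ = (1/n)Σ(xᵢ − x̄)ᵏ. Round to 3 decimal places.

x̄ = 10.3333
Σ(xᵢ − x̄)² = 89.3333 ⇒ m₂ = 14.88889
Σ(xᵢ − x̄)⁴ = 2779.1111 ⇒ m₄ = 463.18519
m₂² = 221.67901
β₂ = m₄/m₂² = 463.18519 / 221.67901 ≈ 2.089

2.089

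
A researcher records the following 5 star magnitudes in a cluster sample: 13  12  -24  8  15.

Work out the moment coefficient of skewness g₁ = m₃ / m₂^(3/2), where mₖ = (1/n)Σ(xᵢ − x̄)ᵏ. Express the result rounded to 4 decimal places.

x̄ = (13 + 12 - 24 + 8 + 15) / 5 = 4.8000
deviations (xᵢ − x̄): 8.2000, 7.2000, -28.8000, 3.2000, 10.2000
Σ(xᵢ − x̄)² = 1062.8000 ⇒ m₂ = 1062.8000/5 = 212.56000
Σ(xᵢ − x̄)³ = -21869.2800 ⇒ m₃ = -21869.2800/5 = -4373.85600
m₂^(3/2) = 212.56000^(1.5) = 3099.00525
g₁ = m₃ / m₂^(3/2) = -4373.85600 / 3099.00525 ≈ -1.4114

-1.4114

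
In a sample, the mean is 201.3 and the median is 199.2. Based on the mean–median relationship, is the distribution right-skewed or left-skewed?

mean − median = 201.3 − 199.2 = 2.1
mean > median ⇒ the longer tail is on the right ⇒ right-skewed (positively skewed).

right-skewed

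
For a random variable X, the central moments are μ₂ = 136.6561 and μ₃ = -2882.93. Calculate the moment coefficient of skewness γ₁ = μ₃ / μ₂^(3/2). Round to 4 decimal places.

σ = √μ₂ = √136.6561 = 11.69000
σ³ = μ₂^(3/2) = 1597.50981
γ₁ = μ₃/σ³ = -2882.93 / 1597.50981 ≈ -1.8046

-1.8046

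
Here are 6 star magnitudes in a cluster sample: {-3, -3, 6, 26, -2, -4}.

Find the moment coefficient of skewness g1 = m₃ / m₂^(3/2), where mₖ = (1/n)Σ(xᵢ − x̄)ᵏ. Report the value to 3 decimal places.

x̄ = (-3 - 3 + 6 + 26 - 2 - 4) / 6 = 3.3333
deviations (xᵢ − x̄): -6.3333, -6.3333, 2.6667, 22.6667, -5.3333, -7.3333
Σ(xᵢ − x̄)² = 683.3333 ⇒ m₂ = 683.3333/6 = 113.88889
Σ(xᵢ − x̄)³ = 10610.4444 ⇒ m₃ = 10610.4444/6 = 1768.40741
m₂^(3/2) = 113.88889^(1.5) = 1215.40784
g1 = m₃ / m₂^(3/2) = 1768.40741 / 1215.40784 ≈ 1.455

1.455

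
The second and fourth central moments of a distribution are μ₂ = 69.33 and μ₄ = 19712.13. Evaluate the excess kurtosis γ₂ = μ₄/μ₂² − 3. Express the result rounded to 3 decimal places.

1.101

μ₂² = 69.33² = 4806.64890
μ₄/μ₂² = 19712.13 / 4806.64890 = 4.10101
γ₂ = 4.10101 − 3 ≈ 1.101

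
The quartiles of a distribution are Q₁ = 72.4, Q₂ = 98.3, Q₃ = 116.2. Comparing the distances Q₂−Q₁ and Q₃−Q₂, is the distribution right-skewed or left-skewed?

left-skewed

Q₂ − Q₁ = 25.9;  Q₃ − Q₂ = 17.9
Q₂ − Q₁ > Q₃ − Q₂ ⇒ the lower half is more spread out ⇒ left-skewed.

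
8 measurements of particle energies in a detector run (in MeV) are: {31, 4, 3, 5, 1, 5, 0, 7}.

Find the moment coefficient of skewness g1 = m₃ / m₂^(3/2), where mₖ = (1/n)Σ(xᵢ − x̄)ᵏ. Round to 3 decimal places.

2.036

x̄ = (31 + 4 + 3 + 5 + 1 + 5 + 0 + 7) / 8 = 7.0000
deviations (xᵢ − x̄): 24.0000, -3.0000, -4.0000, -2.0000, -6.0000, -2.0000, -7.0000, 0.0000
Σ(xᵢ − x̄)² = 694.0000 ⇒ m₂ = 694.0000/8 = 86.75000
Σ(xᵢ − x̄)³ = 13158.0000 ⇒ m₃ = 13158.0000/8 = 1644.75000
m₂^(3/2) = 86.75000^(1.5) = 807.98672
g1 = m₃ / m₂^(3/2) = 1644.75000 / 807.98672 ≈ 2.036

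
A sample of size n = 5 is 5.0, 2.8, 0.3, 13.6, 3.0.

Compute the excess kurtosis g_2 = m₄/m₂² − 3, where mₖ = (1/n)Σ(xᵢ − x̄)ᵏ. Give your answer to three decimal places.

x̄ = 4.9400
Σ(xᵢ − x̄)² = 104.8720 ⇒ m₂ = 20.97440
Σ(xᵢ − x̄)⁴ = 6123.0011 ⇒ m₄ = 1224.60023
m₂² = 439.92546
g_2 = m₄/m₂² − 3 = 2.78365 − 3 ≈ -0.216

-0.216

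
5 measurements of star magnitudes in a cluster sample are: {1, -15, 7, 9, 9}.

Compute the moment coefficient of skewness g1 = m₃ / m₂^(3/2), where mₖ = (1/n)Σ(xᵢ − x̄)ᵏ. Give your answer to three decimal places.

x̄ = (1 - 15 + 7 + 9 + 9) / 5 = 2.2000
deviations (xᵢ − x̄): -1.2000, -17.2000, 4.8000, 6.8000, 6.8000
Σ(xᵢ − x̄)² = 412.8000 ⇒ m₂ = 412.8000/5 = 82.56000
Σ(xᵢ − x̄)³ = -4350.7200 ⇒ m₃ = -4350.7200/5 = -870.14400
m₂^(3/2) = 82.56000^(1.5) = 750.16108
g1 = m₃ / m₂^(3/2) = -870.14400 / 750.16108 ≈ -1.160

-1.160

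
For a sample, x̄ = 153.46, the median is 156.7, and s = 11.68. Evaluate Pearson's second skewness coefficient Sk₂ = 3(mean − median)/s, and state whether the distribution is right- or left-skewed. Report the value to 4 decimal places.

-0.8322, left-skewed

Sk₂ = 3(153.46 − 156.7) / 11.68 = 3 × -3.2400 / 11.68
    = -9.7200 / 11.68 ≈ -0.8322
Sk₂ < 0 ⇒ mean < median ⇒ left-skewed (negative skew).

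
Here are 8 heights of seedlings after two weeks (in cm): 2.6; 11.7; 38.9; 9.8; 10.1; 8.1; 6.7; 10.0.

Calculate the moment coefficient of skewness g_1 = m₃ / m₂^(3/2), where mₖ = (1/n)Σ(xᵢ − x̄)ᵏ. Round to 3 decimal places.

x̄ = (2.6 + 11.7 + 38.9 + 9.8 + 10.1 + 8.1 + 6.7 + 10.0) / 8 = 12.2375
deviations (xᵢ − x̄): -9.6375, -0.5375, 26.6625, -2.4375, -2.1375, -4.1375, -5.5375, -2.2375
Σ(xᵢ − x̄)² = 867.3588 ⇒ m₂ = 867.3588/8 = 108.41984
Σ(xᵢ − x̄)³ = 17782.6947 ⇒ m₃ = 17782.6947/8 = 2222.83684
m₂^(3/2) = 108.41984^(1.5) = 1128.92000
g_1 = m₃ / m₂^(3/2) = 2222.83684 / 1128.92000 ≈ 1.969

1.969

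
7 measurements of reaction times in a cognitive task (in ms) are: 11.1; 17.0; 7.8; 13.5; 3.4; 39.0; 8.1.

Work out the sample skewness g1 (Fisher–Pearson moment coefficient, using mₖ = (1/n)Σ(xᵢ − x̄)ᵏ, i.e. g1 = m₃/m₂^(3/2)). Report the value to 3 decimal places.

x̄ = (11.1 + 17.0 + 7.8 + 13.5 + 3.4 + 39.0 + 8.1) / 7 = 14.2714
deviations (xᵢ − x̄): -3.1714, 2.7286, -6.4714, -0.7714, -10.8714, 24.7286, -6.1714
Σ(xᵢ − x̄)² = 827.7543 ⇒ m₂ = 827.7543/7 = 118.25061
Σ(xᵢ − x̄)³ = 13318.5945 ⇒ m₃ = 13318.5945/7 = 1902.65636
m₂^(3/2) = 118.25061^(1.5) = 1285.89378
g1 = m₃ / m₂^(3/2) = 1902.65636 / 1285.89378 ≈ 1.480

1.480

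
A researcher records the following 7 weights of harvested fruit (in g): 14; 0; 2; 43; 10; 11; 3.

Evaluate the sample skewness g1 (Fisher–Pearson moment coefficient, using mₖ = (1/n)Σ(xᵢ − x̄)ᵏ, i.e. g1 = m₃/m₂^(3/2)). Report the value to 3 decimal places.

1.527

x̄ = (14 + 0 + 2 + 43 + 10 + 11 + 3) / 7 = 11.8571
deviations (xᵢ − x̄): 2.1429, -11.8571, -9.8571, 31.1429, -1.8571, -0.8571, -8.8571
Σ(xᵢ − x̄)² = 1294.8571 ⇒ m₂ = 1294.8571/7 = 184.97959
Σ(xᵢ − x̄)³ = 26887.9592 ⇒ m₃ = 26887.9592/7 = 3841.13703
m₂^(3/2) = 184.97959^(1.5) = 2515.85568
g1 = m₃ / m₂^(3/2) = 3841.13703 / 2515.85568 ≈ 1.527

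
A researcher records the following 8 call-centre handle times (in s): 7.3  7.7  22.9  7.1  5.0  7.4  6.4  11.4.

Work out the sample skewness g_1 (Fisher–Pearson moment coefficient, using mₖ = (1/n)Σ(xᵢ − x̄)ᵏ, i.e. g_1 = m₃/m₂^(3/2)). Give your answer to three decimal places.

1.868

x̄ = (7.3 + 7.7 + 22.9 + 7.1 + 5.0 + 7.4 + 6.4 + 11.4) / 8 = 9.4000
deviations (xᵢ − x̄): -2.1000, -1.7000, 13.5000, -2.3000, -4.4000, -2.0000, -3.0000, 2.0000
Σ(xᵢ − x̄)² = 231.2000 ⇒ m₂ = 231.2000/8 = 28.90000
Σ(xᵢ − x̄)³ = 2321.8500 ⇒ m₃ = 2321.8500/8 = 290.23125
m₂^(3/2) = 28.90000^(1.5) = 155.36270
g_1 = m₃ / m₂^(3/2) = 290.23125 / 155.36270 ≈ 1.868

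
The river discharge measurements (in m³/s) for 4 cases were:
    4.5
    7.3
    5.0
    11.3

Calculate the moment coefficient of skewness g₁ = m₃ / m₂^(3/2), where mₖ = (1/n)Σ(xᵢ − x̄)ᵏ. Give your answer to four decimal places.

0.6945

x̄ = (4.5 + 7.3 + 5.0 + 11.3) / 4 = 7.0250
deviations (xᵢ − x̄): -2.5250, 0.2750, -2.0250, 4.2750
Σ(xᵢ − x̄)² = 28.8275 ⇒ m₂ = 28.8275/4 = 7.20688
Σ(xᵢ − x̄)³ = 53.7469 ⇒ m₃ = 53.7469/4 = 13.43672
m₂^(3/2) = 7.20688^(1.5) = 19.34731
g₁ = m₃ / m₂^(3/2) = 13.43672 / 19.34731 ≈ 0.6945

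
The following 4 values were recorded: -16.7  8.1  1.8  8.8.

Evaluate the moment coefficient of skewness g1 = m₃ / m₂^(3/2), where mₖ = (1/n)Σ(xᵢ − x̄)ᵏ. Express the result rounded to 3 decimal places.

x̄ = (-16.7 + 8.1 + 1.8 + 8.8) / 4 = 0.5000
deviations (xᵢ − x̄): -17.2000, 7.6000, 1.3000, 8.3000
Σ(xᵢ − x̄)² = 424.1800 ⇒ m₂ = 424.1800/4 = 106.04500
Σ(xᵢ − x̄)³ = -4075.4880 ⇒ m₃ = -4075.4880/4 = -1018.87200
m₂^(3/2) = 106.04500^(1.5) = 1092.03182
g1 = m₃ / m₂^(3/2) = -1018.87200 / 1092.03182 ≈ -0.933

-0.933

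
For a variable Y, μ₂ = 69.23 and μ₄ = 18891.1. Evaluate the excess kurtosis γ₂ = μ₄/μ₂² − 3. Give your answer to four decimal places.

0.9416

μ₂² = 69.23² = 4792.79290
μ₄/μ₂² = 18891.1 / 4792.79290 = 3.94156
γ₂ = 3.94156 − 3 ≈ 0.9416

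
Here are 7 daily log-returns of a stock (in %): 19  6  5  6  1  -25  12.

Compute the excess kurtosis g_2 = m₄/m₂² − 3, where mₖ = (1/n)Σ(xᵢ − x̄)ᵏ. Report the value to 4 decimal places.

x̄ = 3.4286
Σ(xᵢ − x̄)² = 1145.7143 ⇒ m₂ = 163.67347
Σ(xᵢ − x̄)⁴ = 717478.3324 ⇒ m₄ = 102496.90462
m₂² = 26789.00458
g_2 = m₄/m₂² − 3 = 3.82608 − 3 ≈ 0.8261

0.8261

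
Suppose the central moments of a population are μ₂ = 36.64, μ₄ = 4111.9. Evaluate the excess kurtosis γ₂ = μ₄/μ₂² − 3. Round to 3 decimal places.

μ₂² = 36.64² = 1342.48960
μ₄/μ₂² = 4111.9 / 1342.48960 = 3.06289
γ₂ = 3.06289 − 3 ≈ 0.063

0.063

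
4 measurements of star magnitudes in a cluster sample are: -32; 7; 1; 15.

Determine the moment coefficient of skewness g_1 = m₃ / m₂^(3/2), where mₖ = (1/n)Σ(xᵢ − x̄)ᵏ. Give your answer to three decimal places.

-0.891

x̄ = (-32 + 7 + 1 + 15) / 4 = -2.2500
deviations (xᵢ − x̄): -29.7500, 9.2500, 3.2500, 17.2500
Σ(xᵢ − x̄)² = 1278.7500 ⇒ m₂ = 1278.7500/4 = 319.68750
Σ(xᵢ − x̄)³ = -20371.8750 ⇒ m₃ = -20371.8750/4 = -5092.96875
m₂^(3/2) = 319.68750^(1.5) = 5715.95081
g_1 = m₃ / m₂^(3/2) = -5092.96875 / 5715.95081 ≈ -0.891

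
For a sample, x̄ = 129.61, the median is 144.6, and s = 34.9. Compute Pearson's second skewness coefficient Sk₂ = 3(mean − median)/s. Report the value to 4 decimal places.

-1.2885

Sk₂ = 3(129.61 − 144.6) / 34.9 = 3 × -14.9900 / 34.9
    = -44.9700 / 34.9 ≈ -1.2885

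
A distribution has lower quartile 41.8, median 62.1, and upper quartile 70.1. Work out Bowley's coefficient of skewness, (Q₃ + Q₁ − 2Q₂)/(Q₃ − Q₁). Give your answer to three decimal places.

numerator: Q₃ + Q₁ − 2Q₂ = 70.1 + 41.8 − 2×62.1 = -12.3000
denominator: Q₃ − Q₁ = 70.1 − 41.8 = 28.3000
Bowley skewness = -12.3000 / 28.3000 ≈ -0.435

-0.435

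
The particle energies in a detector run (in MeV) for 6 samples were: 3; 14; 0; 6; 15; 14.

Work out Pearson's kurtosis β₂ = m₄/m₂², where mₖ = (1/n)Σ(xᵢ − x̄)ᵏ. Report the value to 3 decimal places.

x̄ = 8.6667
Σ(xᵢ − x̄)² = 211.3333 ⇒ m₂ = 35.22222
Σ(xᵢ − x̄)⁴ = 9950.4444 ⇒ m₄ = 1658.40741
m₂² = 1240.60494
β₂ = m₄/m₂² = 1658.40741 / 1240.60494 ≈ 1.337

1.337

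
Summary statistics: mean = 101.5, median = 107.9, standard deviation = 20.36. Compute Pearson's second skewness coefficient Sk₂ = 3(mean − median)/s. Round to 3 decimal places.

-0.943

Sk₂ = 3(101.5 − 107.9) / 20.36 = 3 × -6.4000 / 20.36
    = -19.2000 / 20.36 ≈ -0.943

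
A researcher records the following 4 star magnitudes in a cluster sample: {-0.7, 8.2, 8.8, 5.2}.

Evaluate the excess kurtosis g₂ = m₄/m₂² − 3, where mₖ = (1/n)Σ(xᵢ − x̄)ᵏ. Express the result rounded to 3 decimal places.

x̄ = 5.3750
Σ(xᵢ − x̄)² = 56.6475 ⇒ m₂ = 14.16188
Σ(xᵢ − x̄)⁴ = 1563.3240 ⇒ m₄ = 390.83101
m₂² = 200.55870
g₂ = m₄/m₂² − 3 = 1.94871 − 3 ≈ -1.051

-1.051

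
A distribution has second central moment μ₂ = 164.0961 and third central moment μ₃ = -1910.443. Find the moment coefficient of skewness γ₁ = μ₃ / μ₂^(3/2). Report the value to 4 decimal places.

σ = √μ₂ = √164.0961 = 12.81000
σ³ = μ₂^(3/2) = 2102.07104
γ₁ = μ₃/σ³ = -1910.443 / 2102.07104 ≈ -0.9088

-0.9088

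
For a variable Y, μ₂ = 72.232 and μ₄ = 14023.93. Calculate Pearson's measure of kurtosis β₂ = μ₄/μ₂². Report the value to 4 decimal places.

2.6879

μ₂² = 72.232² = 5217.46182
μ₄/μ₂² = 14023.93 / 5217.46182 = 2.68788
β₂ ≈ 2.6879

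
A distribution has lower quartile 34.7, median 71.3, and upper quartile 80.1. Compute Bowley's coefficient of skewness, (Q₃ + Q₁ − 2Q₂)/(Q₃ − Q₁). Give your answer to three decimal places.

numerator: Q₃ + Q₁ − 2Q₂ = 80.1 + 34.7 − 2×71.3 = -27.8000
denominator: Q₃ − Q₁ = 80.1 − 34.7 = 45.4000
Bowley skewness = -27.8000 / 45.4000 ≈ -0.612

-0.612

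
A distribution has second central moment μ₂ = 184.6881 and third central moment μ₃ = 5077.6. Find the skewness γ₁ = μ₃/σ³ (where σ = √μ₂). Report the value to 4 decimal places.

σ = √μ₂ = √184.6881 = 13.59000
σ³ = μ₂^(3/2) = 2509.91128
γ₁ = μ₃/σ³ = 5077.6 / 2509.91128 ≈ 2.0230

2.0230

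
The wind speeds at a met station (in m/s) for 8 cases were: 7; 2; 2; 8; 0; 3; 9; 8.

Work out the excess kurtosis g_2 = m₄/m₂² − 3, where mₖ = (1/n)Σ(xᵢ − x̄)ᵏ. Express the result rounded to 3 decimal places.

-1.651

x̄ = 4.8750
Σ(xᵢ − x̄)² = 84.8750 ⇒ m₂ = 10.60938
Σ(xᵢ − x̄)⁴ = 1214.4629 ⇒ m₄ = 151.80786
m₂² = 112.55884
g_2 = m₄/m₂² − 3 = 1.34870 − 3 ≈ -1.651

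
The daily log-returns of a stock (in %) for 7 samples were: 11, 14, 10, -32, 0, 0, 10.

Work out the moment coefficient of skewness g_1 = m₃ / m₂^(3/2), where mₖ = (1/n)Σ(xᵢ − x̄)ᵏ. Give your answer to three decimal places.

x̄ = (11 + 14 + 10 - 32 + 0 + 0 + 10) / 7 = 1.8571
deviations (xᵢ − x̄): 9.1429, 12.1429, 8.1429, -33.8571, -1.8571, -1.8571, 8.1429
Σ(xᵢ − x̄)² = 1516.8571 ⇒ m₂ = 1516.8571/7 = 216.69388
Σ(xᵢ − x̄)³ = -35188.8980 ⇒ m₃ = -35188.8980/7 = -5026.98542
m₂^(3/2) = 216.69388^(1.5) = 3189.84780
g_1 = m₃ / m₂^(3/2) = -5026.98542 / 3189.84780 ≈ -1.576

-1.576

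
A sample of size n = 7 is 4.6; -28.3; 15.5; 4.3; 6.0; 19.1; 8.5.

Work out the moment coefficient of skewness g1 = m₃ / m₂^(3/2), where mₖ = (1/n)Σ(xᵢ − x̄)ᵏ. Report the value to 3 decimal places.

x̄ = (4.6 - 28.3 + 15.5 + 4.3 + 6.0 + 19.1 + 8.5) / 7 = 4.2429
deviations (xᵢ − x̄): 0.3571, -32.5429, 11.2571, 0.0571, 1.7571, 14.8571, 4.2571
Σ(xᵢ − x̄)² = 1427.8371 ⇒ m₂ = 1427.8371/7 = 203.97673
Σ(xᵢ − x̄)³ = -29675.4546 ⇒ m₃ = -29675.4546/7 = -4239.35066
m₂^(3/2) = 203.97673^(1.5) = 2913.20437
g1 = m₃ / m₂^(3/2) = -4239.35066 / 2913.20437 ≈ -1.455

-1.455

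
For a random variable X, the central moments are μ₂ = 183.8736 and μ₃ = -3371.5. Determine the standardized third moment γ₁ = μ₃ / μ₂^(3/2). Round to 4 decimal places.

-1.3522

σ = √μ₂ = √183.8736 = 13.56000
σ³ = μ₂^(3/2) = 2493.32602
γ₁ = μ₃/σ³ = -3371.5 / 2493.32602 ≈ -1.3522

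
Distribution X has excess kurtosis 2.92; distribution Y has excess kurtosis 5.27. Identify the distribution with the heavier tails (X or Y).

Y

Higher excess kurtosis ⇒ heavier tails relative to the normal distribution.
2.92 vs 5.27: the larger is 5.27, so Y has heavier tails.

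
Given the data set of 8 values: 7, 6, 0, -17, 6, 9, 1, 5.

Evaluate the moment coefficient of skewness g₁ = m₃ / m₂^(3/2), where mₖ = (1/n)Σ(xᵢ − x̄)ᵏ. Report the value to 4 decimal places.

x̄ = (7 + 6 + 0 - 17 + 6 + 9 + 1 + 5) / 8 = 2.1250
deviations (xᵢ − x̄): 4.8750, 3.8750, -2.1250, -19.1250, 3.8750, 6.8750, -1.1250, 2.8750
Σ(xᵢ − x̄)² = 480.8750 ⇒ m₂ = 480.8750/8 = 60.10938
Σ(xᵢ − x̄)³ = -6425.3438 ⇒ m₃ = -6425.3438/8 = -803.16797
m₂^(3/2) = 60.10938^(1.5) = 466.02940
g₁ = m₃ / m₂^(3/2) = -803.16797 / 466.02940 ≈ -1.7234

-1.7234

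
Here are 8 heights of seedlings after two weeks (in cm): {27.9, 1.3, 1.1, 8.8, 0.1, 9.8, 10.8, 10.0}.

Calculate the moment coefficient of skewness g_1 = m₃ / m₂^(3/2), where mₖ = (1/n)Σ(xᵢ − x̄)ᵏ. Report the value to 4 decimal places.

1.1807

x̄ = (27.9 + 1.3 + 1.1 + 8.8 + 0.1 + 9.8 + 10.8 + 10.0) / 8 = 8.7250
deviations (xᵢ − x̄): 19.1750, -7.4250, -7.6250, 0.0750, -8.6250, 1.0750, 2.0750, 1.2750
Σ(xᵢ − x̄)² = 562.4350 ⇒ m₂ = 562.4350/8 = 70.30437
Σ(xᵢ − x̄)³ = 5568.2392 ⇒ m₃ = 5568.2392/8 = 696.02991
m₂^(3/2) = 70.30437^(1.5) = 589.48604
g_1 = m₃ / m₂^(3/2) = 696.02991 / 589.48604 ≈ 1.1807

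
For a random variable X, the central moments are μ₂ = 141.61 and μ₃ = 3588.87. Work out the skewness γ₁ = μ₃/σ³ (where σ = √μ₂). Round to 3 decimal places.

σ = √μ₂ = √141.61 = 11.90000
σ³ = μ₂^(3/2) = 1685.15900
γ₁ = μ₃/σ³ = 3588.87 / 1685.15900 ≈ 2.130

2.130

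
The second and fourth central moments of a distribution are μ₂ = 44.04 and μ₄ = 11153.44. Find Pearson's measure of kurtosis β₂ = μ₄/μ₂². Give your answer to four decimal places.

μ₂² = 44.04² = 1939.52160
μ₄/μ₂² = 11153.44 / 1939.52160 = 5.75061
β₂ ≈ 5.7506

5.7506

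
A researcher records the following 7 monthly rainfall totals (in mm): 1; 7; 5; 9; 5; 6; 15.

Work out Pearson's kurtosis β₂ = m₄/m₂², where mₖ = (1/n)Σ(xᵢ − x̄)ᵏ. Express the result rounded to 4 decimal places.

x̄ = 6.8571
Σ(xᵢ − x̄)² = 112.8571 ⇒ m₂ = 16.12245
Σ(xᵢ − x̄)⁴ = 5618.8280 ⇒ m₄ = 802.68971
m₂² = 259.93336
β₂ = m₄/m₂² = 802.68971 / 259.93336 ≈ 3.0881

3.0881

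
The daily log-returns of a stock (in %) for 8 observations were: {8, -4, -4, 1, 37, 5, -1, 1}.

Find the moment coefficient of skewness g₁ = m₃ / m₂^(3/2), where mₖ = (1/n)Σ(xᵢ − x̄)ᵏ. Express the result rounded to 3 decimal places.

x̄ = (8 - 4 - 4 + 1 + 37 + 5 - 1 + 1) / 8 = 5.3750
deviations (xᵢ − x̄): 2.6250, -9.3750, -9.3750, -4.3750, 31.6250, -0.3750, -6.3750, -4.3750
Σ(xᵢ − x̄)² = 1261.8750 ⇒ m₂ = 1261.8750/8 = 157.73438
Σ(xᵢ − x̄)³ = 29572.9688 ⇒ m₃ = 29572.9688/8 = 3696.62109
m₂^(3/2) = 157.73438^(1.5) = 1981.02303
g₁ = m₃ / m₂^(3/2) = 3696.62109 / 1981.02303 ≈ 1.866

1.866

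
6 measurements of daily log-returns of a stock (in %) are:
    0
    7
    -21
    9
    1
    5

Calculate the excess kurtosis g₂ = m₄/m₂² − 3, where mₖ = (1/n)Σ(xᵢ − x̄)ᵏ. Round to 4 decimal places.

0.5296

x̄ = 0.1667
Σ(xᵢ − x̄)² = 596.8333 ⇒ m₂ = 99.47222
Σ(xᵢ − x̄)⁴ = 209543.8194 ⇒ m₄ = 34923.96991
m₂² = 9894.72299
g₂ = m₄/m₂² − 3 = 3.52956 − 3 ≈ 0.5296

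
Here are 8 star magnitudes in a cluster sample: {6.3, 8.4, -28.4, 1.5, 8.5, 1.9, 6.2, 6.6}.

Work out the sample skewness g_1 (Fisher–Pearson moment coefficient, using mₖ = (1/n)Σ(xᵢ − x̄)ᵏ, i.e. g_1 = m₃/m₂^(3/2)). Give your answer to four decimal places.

x̄ = (6.3 + 8.4 - 28.4 + 1.5 + 8.5 + 1.9 + 6.2 + 6.6) / 8 = 1.3750
deviations (xᵢ − x̄): 4.9250, 7.0250, -29.7750, 0.1250, 7.1250, 0.5250, 4.8250, 5.2250
Σ(xᵢ − x̄)² = 1061.7950 ⇒ m₂ = 1061.7950/8 = 132.72438
Σ(xᵢ − x̄)³ = -25314.0712 ⇒ m₃ = -25314.0712/8 = -3164.25891
m₂^(3/2) = 132.72438^(1.5) = 1529.06530
g_1 = m₃ / m₂^(3/2) = -3164.25891 / 1529.06530 ≈ -2.0694

-2.0694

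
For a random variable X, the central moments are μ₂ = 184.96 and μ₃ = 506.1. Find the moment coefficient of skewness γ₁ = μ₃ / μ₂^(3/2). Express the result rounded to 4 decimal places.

0.2012

σ = √μ₂ = √184.96 = 13.60000
σ³ = μ₂^(3/2) = 2515.45600
γ₁ = μ₃/σ³ = 506.1 / 2515.45600 ≈ 0.2012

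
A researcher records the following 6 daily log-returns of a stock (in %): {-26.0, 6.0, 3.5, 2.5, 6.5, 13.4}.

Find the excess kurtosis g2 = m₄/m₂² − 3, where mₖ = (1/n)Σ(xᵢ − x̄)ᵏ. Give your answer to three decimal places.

x̄ = 0.9833
Σ(xᵢ − x̄)² = 946.5083 ⇒ m₂ = 157.75139
Σ(xᵢ − x̄)⁴ = 555504.5025 ⇒ m₄ = 92584.08376
m₂² = 24885.50070
g2 = m₄/m₂² − 3 = 3.72040 − 3 ≈ 0.720

0.720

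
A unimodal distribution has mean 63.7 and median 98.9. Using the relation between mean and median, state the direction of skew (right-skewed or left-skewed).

left-skewed

mean − median = 63.7 − 98.9 = -35.2
mean < median ⇒ the longer tail is on the left ⇒ left-skewed (negatively skewed).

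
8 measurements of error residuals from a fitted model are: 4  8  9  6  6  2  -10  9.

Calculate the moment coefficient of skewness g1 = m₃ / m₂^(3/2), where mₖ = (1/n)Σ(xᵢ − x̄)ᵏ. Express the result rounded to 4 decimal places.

x̄ = (4 + 8 + 9 + 6 + 6 + 2 - 10 + 9) / 8 = 4.2500
deviations (xᵢ − x̄): -0.2500, 3.7500, 4.7500, 1.7500, 1.7500, -2.2500, -14.2500, 4.7500
Σ(xᵢ − x̄)² = 273.5000 ⇒ m₂ = 273.5000/8 = 34.18750
Σ(xᵢ − x̄)³ = -2627.2500 ⇒ m₃ = -2627.2500/8 = -328.40625
m₂^(3/2) = 34.18750^(1.5) = 199.89458
g1 = m₃ / m₂^(3/2) = -328.40625 / 199.89458 ≈ -1.6429

-1.6429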